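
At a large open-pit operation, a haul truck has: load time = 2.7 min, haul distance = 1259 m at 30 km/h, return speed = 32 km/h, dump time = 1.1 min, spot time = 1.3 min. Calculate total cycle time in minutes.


Convert haul speed to m/min: 30 * 1000/60 = 500 m/min
Haul time = 1259 / 500 = 2.518 min
Convert return speed to m/min: 32 * 1000/60 = 533.3333333 m/min
Return time = 1259 / 533.3333333 = 2.360625 min
Total cycle time:
= 2.7 + 2.518 + 1.1 + 2.360625 + 1.3
= 9.9786 min

9.9786 min


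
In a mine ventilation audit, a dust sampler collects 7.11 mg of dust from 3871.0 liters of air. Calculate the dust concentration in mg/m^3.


Convert liters to m^3: 1 m^3 = 1000 L
Concentration = mass / volume * 1000
= 7.11 / 3871.0 * 1000
= 0.001836734694 * 1000
= 1.8367 mg/m^3

1.8367 mg/m^3


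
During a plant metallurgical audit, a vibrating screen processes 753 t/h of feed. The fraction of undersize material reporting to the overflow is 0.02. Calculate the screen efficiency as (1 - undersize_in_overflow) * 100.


98.0%

Screen efficiency = (1 - fraction of undersize in overflow) * 100
= (1 - 0.02) * 100
= 0.98 * 100
= 98.0%


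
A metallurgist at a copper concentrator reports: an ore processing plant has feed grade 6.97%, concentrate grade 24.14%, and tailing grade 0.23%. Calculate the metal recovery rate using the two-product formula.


97.6303%

Using the two-product formula:
R = 100 * c * (f - t) / (f * (c - t))
Numerator = 100 * 24.14 * (6.97 - 0.23)
= 100 * 24.14 * 6.74
= 16270.36
Denominator = 6.97 * (24.14 - 0.23)
= 6.97 * 23.91
= 166.6527
R = 16270.36 / 166.6527
= 97.6303%


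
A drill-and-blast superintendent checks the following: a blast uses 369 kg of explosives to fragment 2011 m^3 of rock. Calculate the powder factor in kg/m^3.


0.1835 kg/m^3

Powder factor = explosive mass / rock volume
= 369 / 2011
= 0.1835 kg/m^3


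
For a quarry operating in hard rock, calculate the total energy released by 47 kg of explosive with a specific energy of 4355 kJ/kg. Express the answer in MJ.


Energy = mass * specific_energy / 1000
= 47 * 4355 / 1000
= 204685 / 1000
= 204.685 MJ

204.685 MJ


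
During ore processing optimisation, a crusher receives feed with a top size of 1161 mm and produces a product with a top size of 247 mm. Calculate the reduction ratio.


4.7004

Reduction ratio = feed size / product size
= 1161 / 247
= 4.7004


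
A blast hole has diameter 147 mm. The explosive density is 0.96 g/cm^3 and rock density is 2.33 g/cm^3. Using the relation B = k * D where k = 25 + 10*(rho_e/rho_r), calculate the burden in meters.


4.2807 m

First, compute k:
rho_e / rho_r = 0.96 / 2.33 = 0.4120171674
k = 25 + 10 * 0.4120171674 = 29.12017167
Then, compute burden:
B = k * D / 1000 = 29.12017167 * 147 / 1000
= 4280.665236 / 1000
= 4.2807 m


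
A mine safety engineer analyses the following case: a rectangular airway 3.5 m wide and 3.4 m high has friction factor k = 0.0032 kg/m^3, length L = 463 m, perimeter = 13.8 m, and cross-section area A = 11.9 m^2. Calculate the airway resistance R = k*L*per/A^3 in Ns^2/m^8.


0.0121 Ns^2/m^8

Compute the numerator:
k * L * per = 0.0032 * 463 * 13.8
= 20.44608
Compute the denominator:
A^3 = 11.9^3 = 1685.159
Resistance:
R = 20.44608 / 1685.159
= 0.0121 Ns^2/m^8


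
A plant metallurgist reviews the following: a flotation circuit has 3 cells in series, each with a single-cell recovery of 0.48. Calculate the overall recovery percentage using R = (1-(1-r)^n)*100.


Complement of single-cell recovery:
1 - r = 1 - 0.48 = 0.52
Raise to power n:
(1 - r)^3 = 0.52^3 = 0.140608
Overall recovery:
R = (1 - 0.140608) * 100
= 85.9392%

85.9392%


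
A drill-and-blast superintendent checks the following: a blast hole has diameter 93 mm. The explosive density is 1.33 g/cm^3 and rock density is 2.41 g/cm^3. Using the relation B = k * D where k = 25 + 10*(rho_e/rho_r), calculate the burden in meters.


2.8382 m

First, compute k:
rho_e / rho_r = 1.33 / 2.41 = 0.5518672199
k = 25 + 10 * 0.5518672199 = 30.5186722
Then, compute burden:
B = k * D / 1000 = 30.5186722 * 93 / 1000
= 2838.236515 / 1000
= 2.8382 m


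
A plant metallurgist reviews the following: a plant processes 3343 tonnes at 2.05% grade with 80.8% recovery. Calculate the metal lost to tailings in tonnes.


Total metal in feed:
= 3343 * 2.05 / 100 = 68.5315 tonnes
Metal recovered:
= 68.5315 * 80.8 / 100 = 55.373452 tonnes
Metal lost to tailings:
= 68.5315 - 55.373452
= 13.158 tonnes

13.158 tonnes


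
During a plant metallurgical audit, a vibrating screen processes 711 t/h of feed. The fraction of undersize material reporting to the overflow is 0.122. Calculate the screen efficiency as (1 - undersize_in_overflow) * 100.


87.8%

Screen efficiency = (1 - fraction of undersize in overflow) * 100
= (1 - 0.122) * 100
= 0.878 * 100
= 87.8%


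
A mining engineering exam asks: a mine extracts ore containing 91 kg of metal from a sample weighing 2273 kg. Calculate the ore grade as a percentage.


4.0035%

Ore grade = (metal mass / ore mass) * 100
= (91 / 2273) * 100
= 0.04003519578 * 100
= 4.0035%


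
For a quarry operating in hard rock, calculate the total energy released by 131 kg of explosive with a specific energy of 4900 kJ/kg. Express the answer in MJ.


641.9 MJ

Energy = mass * specific_energy / 1000
= 131 * 4900 / 1000
= 641900 / 1000
= 641.9 MJ


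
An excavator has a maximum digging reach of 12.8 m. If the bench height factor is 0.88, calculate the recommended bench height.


11.264 m

Bench height = reach * factor
= 12.8 * 0.88
= 11.264 m


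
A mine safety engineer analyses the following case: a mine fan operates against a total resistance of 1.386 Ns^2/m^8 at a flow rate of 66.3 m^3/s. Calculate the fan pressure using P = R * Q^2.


6092.4263 Pa

Compute Q^2:
Q^2 = 66.3^2 = 4395.69
Compute pressure:
P = R * Q^2 = 1.386 * 4395.69
= 6092.4263 Pa


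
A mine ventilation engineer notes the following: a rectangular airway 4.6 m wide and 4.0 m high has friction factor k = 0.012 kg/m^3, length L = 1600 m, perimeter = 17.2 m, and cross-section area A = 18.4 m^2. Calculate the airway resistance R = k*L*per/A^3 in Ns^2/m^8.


Compute the numerator:
k * L * per = 0.012 * 1600 * 17.2
= 330.24
Compute the denominator:
A^3 = 18.4^3 = 6229.504
Resistance:
R = 330.24 / 6229.504
= 0.053 Ns^2/m^8

0.053 Ns^2/m^8


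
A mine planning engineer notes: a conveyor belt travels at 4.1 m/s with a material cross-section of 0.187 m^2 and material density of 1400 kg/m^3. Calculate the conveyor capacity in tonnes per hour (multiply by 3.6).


3864.168 t/h

Volumetric flow = speed * area
= 4.1 * 0.187 = 0.7667 m^3/s
Mass flow = volumetric * density
= 0.7667 * 1400 = 1073.38 kg/s
Convert to t/h: multiply by 3.6
Capacity = 1073.38 * 3.6
= 3864.168 t/h


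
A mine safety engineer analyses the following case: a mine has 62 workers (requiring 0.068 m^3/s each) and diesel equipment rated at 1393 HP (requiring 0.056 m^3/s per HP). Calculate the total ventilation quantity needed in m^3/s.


82.224 m^3/s

Airflow for workers:
Q_people = 62 * 0.068 = 4.216 m^3/s
Airflow for diesel equipment:
Q_diesel = 1393 * 0.056 = 78.008 m^3/s
Total ventilation:
Q_total = 4.216 + 78.008
= 82.224 m^3/s


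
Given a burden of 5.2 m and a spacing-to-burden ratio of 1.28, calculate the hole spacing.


Spacing = burden * ratio
= 5.2 * 1.28
= 6.656 m

6.656 m


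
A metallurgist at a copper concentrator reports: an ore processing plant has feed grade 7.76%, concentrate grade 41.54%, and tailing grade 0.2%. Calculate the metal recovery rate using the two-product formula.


Using the two-product formula:
R = 100 * c * (f - t) / (f * (c - t))
Numerator = 100 * 41.54 * (7.76 - 0.2)
= 100 * 41.54 * 7.56
= 31404.24
Denominator = 7.76 * (41.54 - 0.2)
= 7.76 * 41.34
= 320.7984
R = 31404.24 / 320.7984
= 97.894%

97.894%


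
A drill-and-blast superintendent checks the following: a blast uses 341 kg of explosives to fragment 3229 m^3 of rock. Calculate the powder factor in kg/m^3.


Powder factor = explosive mass / rock volume
= 341 / 3229
= 0.1056 kg/m^3

0.1056 kg/m^3


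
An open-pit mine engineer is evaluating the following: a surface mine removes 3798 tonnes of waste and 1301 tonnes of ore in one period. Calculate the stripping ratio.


2.9193

Stripping ratio = waste tonnage / ore tonnage
= 3798 / 1301
= 2.9193


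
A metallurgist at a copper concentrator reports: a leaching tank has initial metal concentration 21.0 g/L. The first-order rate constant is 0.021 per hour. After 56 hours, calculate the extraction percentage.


69.149%

Compute the exponent:
-k * t = -0.021 * 56 = -1.176
Remaining concentration:
C = 21.0 * exp(-1.176)
= 21.0 * 0.3085103151
= 6.478716616 g/L
Extracted = 21.0 - 6.478716616 = 14.52128338 g/L
Extraction % = 14.52128338 / 21.0 * 100
= 69.149%


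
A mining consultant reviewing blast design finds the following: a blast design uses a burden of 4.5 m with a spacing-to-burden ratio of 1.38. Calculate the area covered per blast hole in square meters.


First, find the spacing:
Spacing = burden * ratio = 4.5 * 1.38
= 6.21 m
Then, calculate the area:
Area = burden * spacing = 4.5 * 6.21
= 27.945 m^2

27.945 m^2


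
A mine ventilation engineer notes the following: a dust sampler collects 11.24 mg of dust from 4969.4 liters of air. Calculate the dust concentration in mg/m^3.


2.2618 mg/m^3

Convert liters to m^3: 1 m^3 = 1000 L
Concentration = mass / volume * 1000
= 11.24 / 4969.4 * 1000
= 0.002261842476 * 1000
= 2.2618 mg/m^3


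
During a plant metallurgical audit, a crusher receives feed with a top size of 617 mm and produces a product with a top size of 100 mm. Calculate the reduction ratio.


Reduction ratio = feed size / product size
= 617 / 100
= 6.17

6.17


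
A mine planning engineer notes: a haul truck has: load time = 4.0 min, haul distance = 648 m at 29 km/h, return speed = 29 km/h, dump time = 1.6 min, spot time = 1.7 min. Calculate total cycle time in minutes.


9.9814 min

Convert haul speed to m/min: 29 * 1000/60 = 483.3333333 m/min
Haul time = 648 / 483.3333333 = 1.340689655 min
Convert return speed to m/min: 29 * 1000/60 = 483.3333333 m/min
Return time = 648 / 483.3333333 = 1.340689655 min
Total cycle time:
= 4.0 + 1.340689655 + 1.6 + 1.340689655 + 1.7
= 9.9814 min


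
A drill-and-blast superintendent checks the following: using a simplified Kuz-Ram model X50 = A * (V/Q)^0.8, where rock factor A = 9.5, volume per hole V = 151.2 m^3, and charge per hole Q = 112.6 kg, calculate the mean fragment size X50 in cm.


Compute V/Q:
V/Q = 151.2 / 112.6 = 1.342806394
Raise to the power 0.8:
(V/Q)^0.8 = 1.342806394^0.8 = 1.265932998
Multiply by A:
X50 = 9.5 * 1.265932998
= 12.0264 cm

12.0264 cm


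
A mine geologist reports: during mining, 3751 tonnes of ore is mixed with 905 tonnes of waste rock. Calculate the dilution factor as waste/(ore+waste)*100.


Total material = ore + waste
= 3751 + 905 = 4656 tonnes
Dilution = waste / total * 100
= 905 / 4656 * 100
= 0.1943728522 * 100
= 19.4373%

19.4373%


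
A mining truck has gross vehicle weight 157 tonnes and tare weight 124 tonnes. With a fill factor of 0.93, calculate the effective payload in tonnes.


30.69 tonnes

Maximum payload = gross - tare
= 157 - 124 = 33 tonnes
Effective payload = max payload * fill factor
= 33 * 0.93
= 30.69 tonnes


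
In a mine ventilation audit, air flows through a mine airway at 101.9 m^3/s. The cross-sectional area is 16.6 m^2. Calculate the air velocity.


6.1386 m/s

Velocity = flow rate / cross-sectional area
= 101.9 / 16.6
= 6.1386 m/s


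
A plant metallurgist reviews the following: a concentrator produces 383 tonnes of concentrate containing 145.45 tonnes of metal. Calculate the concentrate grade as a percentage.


Grade = (metal in concentrate / concentrate mass) * 100
= (145.45 / 383) * 100
= 0.3797650131 * 100
= 37.9765%

37.9765%


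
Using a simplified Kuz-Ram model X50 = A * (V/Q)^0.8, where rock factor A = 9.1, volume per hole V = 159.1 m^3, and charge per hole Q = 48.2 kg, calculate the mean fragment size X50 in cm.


23.6559 cm

Compute V/Q:
V/Q = 159.1 / 48.2 = 3.300829876
Raise to the power 0.8:
(V/Q)^0.8 = 3.300829876^0.8 = 2.599552023
Multiply by A:
X50 = 9.1 * 2.599552023
= 23.6559 cm


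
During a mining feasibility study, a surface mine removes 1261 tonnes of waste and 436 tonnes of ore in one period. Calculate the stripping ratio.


Stripping ratio = waste tonnage / ore tonnage
= 1261 / 436
= 2.8922

2.8922


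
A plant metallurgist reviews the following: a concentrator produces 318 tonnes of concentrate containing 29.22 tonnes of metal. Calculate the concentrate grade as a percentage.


Grade = (metal in concentrate / concentrate mass) * 100
= (29.22 / 318) * 100
= 0.09188679245 * 100
= 9.1887%

9.1887%


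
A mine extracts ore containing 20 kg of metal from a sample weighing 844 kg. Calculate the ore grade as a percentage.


2.3697%

Ore grade = (metal mass / ore mass) * 100
= (20 / 844) * 100
= 0.02369668246 * 100
= 2.3697%


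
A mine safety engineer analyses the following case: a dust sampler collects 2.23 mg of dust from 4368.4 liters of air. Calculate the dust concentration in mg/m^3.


Convert liters to m^3: 1 m^3 = 1000 L
Concentration = mass / volume * 1000
= 2.23 / 4368.4 * 1000
= 0.0005104843879 * 1000
= 0.5105 mg/m^3

0.5105 mg/m^3


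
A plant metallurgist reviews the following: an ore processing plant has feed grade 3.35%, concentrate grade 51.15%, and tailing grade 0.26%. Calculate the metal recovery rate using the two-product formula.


Using the two-product formula:
R = 100 * c * (f - t) / (f * (c - t))
Numerator = 100 * 51.15 * (3.35 - 0.26)
= 100 * 51.15 * 3.09
= 15805.35
Denominator = 3.35 * (51.15 - 0.26)
= 3.35 * 50.89
= 170.4815
R = 15805.35 / 170.4815
= 92.7101%

92.7101%


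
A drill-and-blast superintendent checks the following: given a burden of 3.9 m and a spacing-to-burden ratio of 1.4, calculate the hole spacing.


5.46 m

Spacing = burden * ratio
= 3.9 * 1.4
= 5.46 m


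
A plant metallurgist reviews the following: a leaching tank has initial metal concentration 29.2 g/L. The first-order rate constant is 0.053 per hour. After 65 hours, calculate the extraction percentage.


Compute the exponent:
-k * t = -0.053 * 65 = -3.445
Remaining concentration:
C = 29.2 * exp(-3.445)
= 29.2 * 0.03190476204
= 0.9316190516 g/L
Extracted = 29.2 - 0.9316190516 = 28.26838095 g/L
Extraction % = 28.26838095 / 29.2 * 100
= 96.8095%

96.8095%


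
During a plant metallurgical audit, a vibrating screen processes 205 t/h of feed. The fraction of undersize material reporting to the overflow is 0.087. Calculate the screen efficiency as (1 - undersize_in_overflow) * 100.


91.3%

Screen efficiency = (1 - fraction of undersize in overflow) * 100
= (1 - 0.087) * 100
= 0.913 * 100
= 91.3%


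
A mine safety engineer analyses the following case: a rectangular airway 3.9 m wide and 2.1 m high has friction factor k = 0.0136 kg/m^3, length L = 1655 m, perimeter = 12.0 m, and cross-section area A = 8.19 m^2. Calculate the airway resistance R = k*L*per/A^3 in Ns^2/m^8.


Compute the numerator:
k * L * per = 0.0136 * 1655 * 12.0
= 270.096
Compute the denominator:
A^3 = 8.19^3 = 549.353259
Resistance:
R = 270.096 / 549.353259
= 0.4917 Ns^2/m^8

0.4917 Ns^2/m^8


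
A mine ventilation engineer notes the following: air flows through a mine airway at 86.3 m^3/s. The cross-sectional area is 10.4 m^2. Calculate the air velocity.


8.2981 m/s

Velocity = flow rate / cross-sectional area
= 86.3 / 10.4
= 8.2981 m/s


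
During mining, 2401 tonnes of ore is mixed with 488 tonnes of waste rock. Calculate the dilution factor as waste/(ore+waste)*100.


16.8917%

Total material = ore + waste
= 2401 + 488 = 2889 tonnes
Dilution = waste / total * 100
= 488 / 2889 * 100
= 0.1689165801 * 100
= 16.8917%


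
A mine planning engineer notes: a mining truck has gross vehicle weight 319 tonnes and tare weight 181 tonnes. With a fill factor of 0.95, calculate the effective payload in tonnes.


131.1 tonnes

Maximum payload = gross - tare
= 319 - 181 = 138 tonnes
Effective payload = max payload * fill factor
= 138 * 0.95
= 131.1 tonnes


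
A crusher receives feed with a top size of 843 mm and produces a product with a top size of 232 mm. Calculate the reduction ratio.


Reduction ratio = feed size / product size
= 843 / 232
= 3.6336

3.6336


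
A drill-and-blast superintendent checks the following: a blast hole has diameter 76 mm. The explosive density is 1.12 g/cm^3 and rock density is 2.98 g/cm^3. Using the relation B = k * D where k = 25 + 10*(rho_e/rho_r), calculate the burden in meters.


First, compute k:
rho_e / rho_r = 1.12 / 2.98 = 0.3758389262
k = 25 + 10 * 0.3758389262 = 28.75838926
Then, compute burden:
B = k * D / 1000 = 28.75838926 * 76 / 1000
= 2185.637584 / 1000
= 2.1856 m

2.1856 m


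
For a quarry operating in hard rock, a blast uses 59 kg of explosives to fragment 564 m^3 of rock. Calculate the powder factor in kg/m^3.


0.1046 kg/m^3

Powder factor = explosive mass / rock volume
= 59 / 564
= 0.1046 kg/m^3


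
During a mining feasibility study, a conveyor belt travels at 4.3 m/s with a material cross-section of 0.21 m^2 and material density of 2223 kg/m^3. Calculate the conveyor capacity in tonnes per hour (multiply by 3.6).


7226.5284 t/h

Volumetric flow = speed * area
= 4.3 * 0.21 = 0.903 m^3/s
Mass flow = volumetric * density
= 0.903 * 2223 = 2007.369 kg/s
Convert to t/h: multiply by 3.6
Capacity = 2007.369 * 3.6
= 7226.5284 t/h


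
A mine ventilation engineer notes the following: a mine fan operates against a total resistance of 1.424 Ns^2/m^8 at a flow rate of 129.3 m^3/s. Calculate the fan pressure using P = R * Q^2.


23807.1298 Pa

Compute Q^2:
Q^2 = 129.3^2 = 16718.49
Compute pressure:
P = R * Q^2 = 1.424 * 16718.49
= 23807.1298 Pa


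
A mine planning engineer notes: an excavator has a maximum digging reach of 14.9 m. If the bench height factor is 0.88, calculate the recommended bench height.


Bench height = reach * factor
= 14.9 * 0.88
= 13.112 m

13.112 m


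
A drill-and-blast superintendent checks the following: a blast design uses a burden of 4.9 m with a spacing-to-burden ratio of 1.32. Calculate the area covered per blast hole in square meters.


31.6932 m^2

First, find the spacing:
Spacing = burden * ratio = 4.9 * 1.32
= 6.468 m
Then, calculate the area:
Area = burden * spacing = 4.9 * 6.468
= 31.6932 m^2


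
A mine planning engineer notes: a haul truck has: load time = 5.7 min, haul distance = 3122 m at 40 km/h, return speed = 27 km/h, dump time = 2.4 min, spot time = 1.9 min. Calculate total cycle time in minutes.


21.6208 min

Convert haul speed to m/min: 40 * 1000/60 = 666.6666667 m/min
Haul time = 3122 / 666.6666667 = 4.683 min
Convert return speed to m/min: 27 * 1000/60 = 450 m/min
Return time = 3122 / 450 = 6.937777778 min
Total cycle time:
= 5.7 + 4.683 + 2.4 + 6.937777778 + 1.9
= 21.6208 min


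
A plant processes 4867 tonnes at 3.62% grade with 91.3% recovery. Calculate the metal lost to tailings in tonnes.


Total metal in feed:
= 4867 * 3.62 / 100 = 176.1854 tonnes
Metal recovered:
= 176.1854 * 91.3 / 100 = 160.8572702 tonnes
Metal lost to tailings:
= 176.1854 - 160.8572702
= 15.3281 tonnes

15.3281 tonnes


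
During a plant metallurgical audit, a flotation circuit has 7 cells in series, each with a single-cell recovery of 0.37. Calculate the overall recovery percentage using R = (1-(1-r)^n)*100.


96.061%

Complement of single-cell recovery:
1 - r = 1 - 0.37 = 0.63
Raise to power n:
(1 - r)^7 = 0.63^7 = 0.03938980639
Overall recovery:
R = (1 - 0.03938980639) * 100
= 96.061%


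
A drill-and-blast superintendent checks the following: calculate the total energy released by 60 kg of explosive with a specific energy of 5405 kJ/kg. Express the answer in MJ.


Energy = mass * specific_energy / 1000
= 60 * 5405 / 1000
= 324300 / 1000
= 324.3 MJ

324.3 MJ


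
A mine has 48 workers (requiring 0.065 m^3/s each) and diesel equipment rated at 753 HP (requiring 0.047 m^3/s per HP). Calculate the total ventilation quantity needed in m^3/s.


38.511 m^3/s

Airflow for workers:
Q_people = 48 * 0.065 = 3.12 m^3/s
Airflow for diesel equipment:
Q_diesel = 753 * 0.047 = 35.391 m^3/s
Total ventilation:
Q_total = 3.12 + 35.391
= 38.511 m^3/s


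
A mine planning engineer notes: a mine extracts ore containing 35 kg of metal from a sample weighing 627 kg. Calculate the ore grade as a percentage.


Ore grade = (metal mass / ore mass) * 100
= (35 / 627) * 100
= 0.05582137161 * 100
= 5.5821%

5.5821%


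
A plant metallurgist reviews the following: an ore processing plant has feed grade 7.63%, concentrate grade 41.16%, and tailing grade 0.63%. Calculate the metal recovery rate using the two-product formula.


Using the two-product formula:
R = 100 * c * (f - t) / (f * (c - t))
Numerator = 100 * 41.16 * (7.63 - 0.63)
= 100 * 41.16 * 7.0
= 28812.0
Denominator = 7.63 * (41.16 - 0.63)
= 7.63 * 40.53
= 309.2439
R = 28812.0 / 309.2439
= 93.1692%

93.1692%


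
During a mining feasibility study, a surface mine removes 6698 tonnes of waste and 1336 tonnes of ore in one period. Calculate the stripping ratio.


5.0135

Stripping ratio = waste tonnage / ore tonnage
= 6698 / 1336
= 5.0135


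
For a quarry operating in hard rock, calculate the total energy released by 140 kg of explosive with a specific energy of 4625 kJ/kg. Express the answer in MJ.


Energy = mass * specific_energy / 1000
= 140 * 4625 / 1000
= 647500 / 1000
= 647.5 MJ

647.5 MJ


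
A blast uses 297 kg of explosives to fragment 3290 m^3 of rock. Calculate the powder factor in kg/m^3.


0.0903 kg/m^3

Powder factor = explosive mass / rock volume
= 297 / 3290
= 0.0903 kg/m^3


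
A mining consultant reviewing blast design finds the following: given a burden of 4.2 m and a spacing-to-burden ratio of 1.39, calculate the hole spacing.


Spacing = burden * ratio
= 4.2 * 1.39
= 5.838 m

5.838 m


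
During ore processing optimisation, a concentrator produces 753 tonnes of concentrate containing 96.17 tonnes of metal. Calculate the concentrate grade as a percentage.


12.7716%

Grade = (metal in concentrate / concentrate mass) * 100
= (96.17 / 753) * 100
= 0.1277158035 * 100
= 12.7716%


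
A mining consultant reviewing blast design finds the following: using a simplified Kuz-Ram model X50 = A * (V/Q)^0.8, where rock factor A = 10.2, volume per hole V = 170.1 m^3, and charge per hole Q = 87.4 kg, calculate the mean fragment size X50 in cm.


17.3762 cm

Compute V/Q:
V/Q = 170.1 / 87.4 = 1.946224256
Raise to the power 0.8:
(V/Q)^0.8 = 1.946224256^0.8 = 1.703547725
Multiply by A:
X50 = 10.2 * 1.703547725
= 17.3762 cm


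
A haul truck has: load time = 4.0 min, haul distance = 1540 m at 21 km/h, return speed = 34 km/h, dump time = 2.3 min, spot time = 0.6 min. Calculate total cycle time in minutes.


Convert haul speed to m/min: 21 * 1000/60 = 350 m/min
Haul time = 1540 / 350 = 4.4 min
Convert return speed to m/min: 34 * 1000/60 = 566.6666667 m/min
Return time = 1540 / 566.6666667 = 2.717647059 min
Total cycle time:
= 4.0 + 4.4 + 2.3 + 2.717647059 + 0.6
= 14.0176 min

14.0176 min


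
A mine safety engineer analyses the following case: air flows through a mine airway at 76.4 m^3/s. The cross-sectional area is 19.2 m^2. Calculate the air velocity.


Velocity = flow rate / cross-sectional area
= 76.4 / 19.2
= 3.9792 m/s

3.9792 m/s


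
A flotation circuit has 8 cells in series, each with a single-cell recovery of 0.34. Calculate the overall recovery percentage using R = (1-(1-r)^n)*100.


Complement of single-cell recovery:
1 - r = 1 - 0.34 = 0.66
Raise to power n:
(1 - r)^8 = 0.66^8 = 0.03600406063
Overall recovery:
R = (1 - 0.03600406063) * 100
= 96.3996%

96.3996%


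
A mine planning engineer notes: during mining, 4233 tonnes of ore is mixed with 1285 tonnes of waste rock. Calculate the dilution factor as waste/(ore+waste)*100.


23.2874%

Total material = ore + waste
= 4233 + 1285 = 5518 tonnes
Dilution = waste / total * 100
= 1285 / 5518 * 100
= 0.2328742298 * 100
= 23.2874%


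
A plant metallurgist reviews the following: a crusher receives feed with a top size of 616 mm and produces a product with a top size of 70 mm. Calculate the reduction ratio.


8.8

Reduction ratio = feed size / product size
= 616 / 70
= 8.8


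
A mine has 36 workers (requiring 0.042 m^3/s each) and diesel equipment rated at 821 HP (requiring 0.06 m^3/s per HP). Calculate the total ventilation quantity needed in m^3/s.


50.772 m^3/s

Airflow for workers:
Q_people = 36 * 0.042 = 1.512 m^3/s
Airflow for diesel equipment:
Q_diesel = 821 * 0.06 = 49.26 m^3/s
Total ventilation:
Q_total = 1.512 + 49.26
= 50.772 m^3/s


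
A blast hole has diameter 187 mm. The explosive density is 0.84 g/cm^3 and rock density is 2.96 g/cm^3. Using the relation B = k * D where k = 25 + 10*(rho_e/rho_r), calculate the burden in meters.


First, compute k:
rho_e / rho_r = 0.84 / 2.96 = 0.2837837838
k = 25 + 10 * 0.2837837838 = 27.83783784
Then, compute burden:
B = k * D / 1000 = 27.83783784 * 187 / 1000
= 5205.675676 / 1000
= 5.2057 m

5.2057 m


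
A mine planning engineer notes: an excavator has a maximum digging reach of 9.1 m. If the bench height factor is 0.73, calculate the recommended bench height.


Bench height = reach * factor
= 9.1 * 0.73
= 6.643 m

6.643 m


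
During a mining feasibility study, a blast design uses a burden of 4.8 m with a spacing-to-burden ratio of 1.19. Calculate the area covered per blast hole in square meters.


27.4176 m^2

First, find the spacing:
Spacing = burden * ratio = 4.8 * 1.19
= 5.712 m
Then, calculate the area:
Area = burden * spacing = 4.8 * 5.712
= 27.4176 m^2


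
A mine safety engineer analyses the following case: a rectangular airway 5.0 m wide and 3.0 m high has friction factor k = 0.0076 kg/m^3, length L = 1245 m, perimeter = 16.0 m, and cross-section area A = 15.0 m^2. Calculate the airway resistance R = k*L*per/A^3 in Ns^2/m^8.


0.0449 Ns^2/m^8

Compute the numerator:
k * L * per = 0.0076 * 1245 * 16.0
= 151.392
Compute the denominator:
A^3 = 15.0^3 = 3375
Resistance:
R = 151.392 / 3375
= 0.0449 Ns^2/m^8


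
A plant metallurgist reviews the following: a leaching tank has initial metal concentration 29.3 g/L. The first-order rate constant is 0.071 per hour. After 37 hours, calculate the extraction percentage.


92.7705%

Compute the exponent:
-k * t = -0.071 * 37 = -2.627
Remaining concentration:
C = 29.3 * exp(-2.627)
= 29.3 * 0.0722950223
= 2.118244153 g/L
Extracted = 29.3 - 2.118244153 = 27.18175585 g/L
Extraction % = 27.18175585 / 29.3 * 100
= 92.7705%


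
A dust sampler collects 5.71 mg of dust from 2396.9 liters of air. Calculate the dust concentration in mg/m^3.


Convert liters to m^3: 1 m^3 = 1000 L
Concentration = mass / volume * 1000
= 5.71 / 2396.9 * 1000
= 0.002382243731 * 1000
= 2.3822 mg/m^3

2.3822 mg/m^3


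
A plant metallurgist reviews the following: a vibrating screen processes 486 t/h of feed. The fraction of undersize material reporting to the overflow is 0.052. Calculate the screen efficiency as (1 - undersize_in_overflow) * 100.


Screen efficiency = (1 - fraction of undersize in overflow) * 100
= (1 - 0.052) * 100
= 0.948 * 100
= 94.8%

94.8%


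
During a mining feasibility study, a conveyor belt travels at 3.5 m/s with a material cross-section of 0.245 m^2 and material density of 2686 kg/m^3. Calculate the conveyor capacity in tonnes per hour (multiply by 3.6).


8291.682 t/h

Volumetric flow = speed * area
= 3.5 * 0.245 = 0.8575 m^3/s
Mass flow = volumetric * density
= 0.8575 * 2686 = 2303.245 kg/s
Convert to t/h: multiply by 3.6
Capacity = 2303.245 * 3.6
= 8291.682 t/h


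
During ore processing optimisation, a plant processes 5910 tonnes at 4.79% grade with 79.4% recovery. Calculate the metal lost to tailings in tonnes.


58.3163 tonnes

Total metal in feed:
= 5910 * 4.79 / 100 = 283.089 tonnes
Metal recovered:
= 283.089 * 79.4 / 100 = 224.772666 tonnes
Metal lost to tailings:
= 283.089 - 224.772666
= 58.3163 tonnes


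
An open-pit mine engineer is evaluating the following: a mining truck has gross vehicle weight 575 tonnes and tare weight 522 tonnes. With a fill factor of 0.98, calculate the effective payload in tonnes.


Maximum payload = gross - tare
= 575 - 522 = 53 tonnes
Effective payload = max payload * fill factor
= 53 * 0.98
= 51.94 tonnes

51.94 tonnes


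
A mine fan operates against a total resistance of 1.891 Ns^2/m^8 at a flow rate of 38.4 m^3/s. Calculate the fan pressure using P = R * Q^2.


2788.393 Pa

Compute Q^2:
Q^2 = 38.4^2 = 1474.56
Compute pressure:
P = R * Q^2 = 1.891 * 1474.56
= 2788.393 Pa


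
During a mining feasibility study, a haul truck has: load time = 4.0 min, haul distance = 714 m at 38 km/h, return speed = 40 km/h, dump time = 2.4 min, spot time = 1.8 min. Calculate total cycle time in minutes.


10.3984 min

Convert haul speed to m/min: 38 * 1000/60 = 633.3333333 m/min
Haul time = 714 / 633.3333333 = 1.127368421 min
Convert return speed to m/min: 40 * 1000/60 = 666.6666667 m/min
Return time = 714 / 666.6666667 = 1.071 min
Total cycle time:
= 4.0 + 1.127368421 + 2.4 + 1.071 + 1.8
= 10.3984 min


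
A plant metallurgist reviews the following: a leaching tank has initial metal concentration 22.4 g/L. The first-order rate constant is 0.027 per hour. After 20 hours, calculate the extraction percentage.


Compute the exponent:
-k * t = -0.027 * 20 = -0.54
Remaining concentration:
C = 22.4 * exp(-0.54)
= 22.4 * 0.5827482524
= 13.05356085 g/L
Extracted = 22.4 - 13.05356085 = 9.346439147 g/L
Extraction % = 9.346439147 / 22.4 * 100
= 41.7252%

41.7252%


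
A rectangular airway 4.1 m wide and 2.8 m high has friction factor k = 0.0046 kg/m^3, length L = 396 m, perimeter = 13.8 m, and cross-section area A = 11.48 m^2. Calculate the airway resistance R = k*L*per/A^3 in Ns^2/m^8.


Compute the numerator:
k * L * per = 0.0046 * 396 * 13.8
= 25.13808
Compute the denominator:
A^3 = 11.48^3 = 1512.953792
Resistance:
R = 25.13808 / 1512.953792
= 0.0166 Ns^2/m^8

0.0166 Ns^2/m^8


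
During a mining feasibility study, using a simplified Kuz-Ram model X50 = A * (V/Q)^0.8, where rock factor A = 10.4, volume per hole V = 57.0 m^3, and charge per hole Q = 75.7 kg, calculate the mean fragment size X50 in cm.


Compute V/Q:
V/Q = 57.0 / 75.7 = 0.7529722589
Raise to the power 0.8:
(V/Q)^0.8 = 0.7529722589^0.8 = 0.7969355142
Multiply by A:
X50 = 10.4 * 0.7969355142
= 8.2881 cm

8.2881 cm


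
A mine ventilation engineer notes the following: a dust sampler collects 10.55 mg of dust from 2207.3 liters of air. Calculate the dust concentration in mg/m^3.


Convert liters to m^3: 1 m^3 = 1000 L
Concentration = mass / volume * 1000
= 10.55 / 2207.3 * 1000
= 0.00477959498 * 1000
= 4.7796 mg/m^3

4.7796 mg/m^3


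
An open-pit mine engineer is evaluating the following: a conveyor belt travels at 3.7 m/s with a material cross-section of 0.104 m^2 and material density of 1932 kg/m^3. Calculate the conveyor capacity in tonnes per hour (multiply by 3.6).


2676.361 t/h

Volumetric flow = speed * area
= 3.7 * 0.104 = 0.3848 m^3/s
Mass flow = volumetric * density
= 0.3848 * 1932 = 743.4336 kg/s
Convert to t/h: multiply by 3.6
Capacity = 743.4336 * 3.6
= 2676.361 t/h


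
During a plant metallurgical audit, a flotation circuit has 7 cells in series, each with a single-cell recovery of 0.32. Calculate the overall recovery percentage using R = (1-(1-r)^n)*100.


Complement of single-cell recovery:
1 - r = 1 - 0.32 = 0.68
Raise to power n:
(1 - r)^7 = 0.68^7 = 0.06722988818
Overall recovery:
R = (1 - 0.06722988818) * 100
= 93.277%

93.277%


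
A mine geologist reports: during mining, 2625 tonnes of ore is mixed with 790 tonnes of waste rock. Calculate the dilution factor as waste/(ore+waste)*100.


Total material = ore + waste
= 2625 + 790 = 3415 tonnes
Dilution = waste / total * 100
= 790 / 3415 * 100
= 0.2313323572 * 100
= 23.1332%

23.1332%


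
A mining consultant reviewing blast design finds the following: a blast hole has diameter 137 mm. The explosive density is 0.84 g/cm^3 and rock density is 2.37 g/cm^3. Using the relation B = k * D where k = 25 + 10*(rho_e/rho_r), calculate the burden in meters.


First, compute k:
rho_e / rho_r = 0.84 / 2.37 = 0.3544303797
k = 25 + 10 * 0.3544303797 = 28.5443038
Then, compute burden:
B = k * D / 1000 = 28.5443038 * 137 / 1000
= 3910.56962 / 1000
= 3.9106 m

3.9106 m


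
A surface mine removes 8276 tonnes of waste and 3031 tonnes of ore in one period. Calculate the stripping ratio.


Stripping ratio = waste tonnage / ore tonnage
= 8276 / 3031
= 2.7305

2.7305


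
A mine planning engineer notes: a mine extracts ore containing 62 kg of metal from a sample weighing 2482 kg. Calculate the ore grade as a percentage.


Ore grade = (metal mass / ore mass) * 100
= (62 / 2482) * 100
= 0.02497985496 * 100
= 2.498%

2.498%


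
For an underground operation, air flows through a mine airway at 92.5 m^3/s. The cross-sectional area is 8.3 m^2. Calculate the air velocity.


11.1446 m/s

Velocity = flow rate / cross-sectional area
= 92.5 / 8.3
= 11.1446 m/s


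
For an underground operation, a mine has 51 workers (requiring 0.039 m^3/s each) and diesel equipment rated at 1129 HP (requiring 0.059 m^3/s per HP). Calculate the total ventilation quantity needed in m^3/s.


Airflow for workers:
Q_people = 51 * 0.039 = 1.989 m^3/s
Airflow for diesel equipment:
Q_diesel = 1129 * 0.059 = 66.611 m^3/s
Total ventilation:
Q_total = 1.989 + 66.611
= 68.6 m^3/s

68.6 m^3/s


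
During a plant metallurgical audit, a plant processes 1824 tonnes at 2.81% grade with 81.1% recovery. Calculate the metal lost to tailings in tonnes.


Total metal in feed:
= 1824 * 2.81 / 100 = 51.2544 tonnes
Metal recovered:
= 51.2544 * 81.1 / 100 = 41.5673184 tonnes
Metal lost to tailings:
= 51.2544 - 41.5673184
= 9.6871 tonnes

9.6871 tonnes


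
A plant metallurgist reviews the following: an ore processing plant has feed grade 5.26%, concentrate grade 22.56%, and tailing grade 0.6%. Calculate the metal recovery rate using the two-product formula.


91.0137%

Using the two-product formula:
R = 100 * c * (f - t) / (f * (c - t))
Numerator = 100 * 22.56 * (5.26 - 0.6)
= 100 * 22.56 * 4.66
= 10512.96
Denominator = 5.26 * (22.56 - 0.6)
= 5.26 * 21.96
= 115.5096
R = 10512.96 / 115.5096
= 91.0137%


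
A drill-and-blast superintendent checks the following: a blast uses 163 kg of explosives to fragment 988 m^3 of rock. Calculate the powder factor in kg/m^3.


Powder factor = explosive mass / rock volume
= 163 / 988
= 0.165 kg/m^3

0.165 kg/m^3


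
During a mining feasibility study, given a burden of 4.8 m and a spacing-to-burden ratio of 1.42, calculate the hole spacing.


Spacing = burden * ratio
= 4.8 * 1.42
= 6.816 m

6.816 m


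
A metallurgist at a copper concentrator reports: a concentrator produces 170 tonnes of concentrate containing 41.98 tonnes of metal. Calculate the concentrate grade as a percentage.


Grade = (metal in concentrate / concentrate mass) * 100
= (41.98 / 170) * 100
= 0.2469411765 * 100
= 24.6941%

24.6941%


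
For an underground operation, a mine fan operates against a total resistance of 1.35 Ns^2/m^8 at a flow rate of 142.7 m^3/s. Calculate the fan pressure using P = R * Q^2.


27490.4415 Pa

Compute Q^2:
Q^2 = 142.7^2 = 20363.29
Compute pressure:
P = R * Q^2 = 1.35 * 20363.29
= 27490.4415 Pa


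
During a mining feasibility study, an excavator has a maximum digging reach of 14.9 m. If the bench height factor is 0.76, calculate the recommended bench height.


11.324 m

Bench height = reach * factor
= 14.9 * 0.76
= 11.324 m


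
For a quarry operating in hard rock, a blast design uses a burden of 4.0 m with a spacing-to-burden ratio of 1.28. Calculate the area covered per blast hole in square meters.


First, find the spacing:
Spacing = burden * ratio = 4.0 * 1.28
= 5.12 m
Then, calculate the area:
Area = burden * spacing = 4.0 * 5.12
= 20.48 m^2

20.48 m^2


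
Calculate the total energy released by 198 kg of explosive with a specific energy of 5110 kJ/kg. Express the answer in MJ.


1011.78 MJ

Energy = mass * specific_energy / 1000
= 198 * 5110 / 1000
= 1011780 / 1000
= 1011.78 MJ


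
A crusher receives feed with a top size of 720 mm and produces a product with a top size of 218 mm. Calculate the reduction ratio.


Reduction ratio = feed size / product size
= 720 / 218
= 3.3028

3.3028


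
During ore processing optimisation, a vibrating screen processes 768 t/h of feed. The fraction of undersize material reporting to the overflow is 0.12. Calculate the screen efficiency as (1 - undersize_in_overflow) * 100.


Screen efficiency = (1 - fraction of undersize in overflow) * 100
= (1 - 0.12) * 100
= 0.88 * 100
= 88.0%

88.0%


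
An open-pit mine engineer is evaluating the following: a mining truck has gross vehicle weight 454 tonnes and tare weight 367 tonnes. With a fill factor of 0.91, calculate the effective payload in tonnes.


Maximum payload = gross - tare
= 454 - 367 = 87 tonnes
Effective payload = max payload * fill factor
= 87 * 0.91
= 79.17 tonnes

79.17 tonnes


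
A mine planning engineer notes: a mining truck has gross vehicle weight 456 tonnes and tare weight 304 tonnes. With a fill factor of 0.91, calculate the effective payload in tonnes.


Maximum payload = gross - tare
= 456 - 304 = 152 tonnes
Effective payload = max payload * fill factor
= 152 * 0.91
= 138.32 tonnes

138.32 tonnes


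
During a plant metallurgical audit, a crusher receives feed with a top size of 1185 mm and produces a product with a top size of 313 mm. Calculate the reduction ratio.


Reduction ratio = feed size / product size
= 1185 / 313
= 3.7859

3.7859


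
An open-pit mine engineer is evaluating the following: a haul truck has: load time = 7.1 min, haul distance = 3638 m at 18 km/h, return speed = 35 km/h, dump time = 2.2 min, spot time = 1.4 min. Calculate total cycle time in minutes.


Convert haul speed to m/min: 18 * 1000/60 = 300 m/min
Haul time = 3638 / 300 = 12.12666667 min
Convert return speed to m/min: 35 * 1000/60 = 583.3333333 m/min
Return time = 3638 / 583.3333333 = 6.236571429 min
Total cycle time:
= 7.1 + 12.12666667 + 2.2 + 6.236571429 + 1.4
= 29.0632 min

29.0632 min


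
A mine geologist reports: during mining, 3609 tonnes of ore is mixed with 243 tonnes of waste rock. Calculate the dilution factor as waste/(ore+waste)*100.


6.3084%

Total material = ore + waste
= 3609 + 243 = 3852 tonnes
Dilution = waste / total * 100
= 243 / 3852 * 100
= 0.06308411215 * 100
= 6.3084%


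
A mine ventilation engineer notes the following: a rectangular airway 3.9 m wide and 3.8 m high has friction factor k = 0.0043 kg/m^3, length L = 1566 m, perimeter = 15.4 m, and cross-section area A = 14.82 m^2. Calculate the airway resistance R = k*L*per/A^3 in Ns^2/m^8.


0.0319 Ns^2/m^8

Compute the numerator:
k * L * per = 0.0043 * 1566 * 15.4
= 103.70052
Compute the denominator:
A^3 = 14.82^3 = 3254.952168
Resistance:
R = 103.70052 / 3254.952168
= 0.0319 Ns^2/m^8


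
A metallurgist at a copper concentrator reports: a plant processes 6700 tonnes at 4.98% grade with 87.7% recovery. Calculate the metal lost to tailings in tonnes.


Total metal in feed:
= 6700 * 4.98 / 100 = 333.66 tonnes
Metal recovered:
= 333.66 * 87.7 / 100 = 292.61982 tonnes
Metal lost to tailings:
= 333.66 - 292.61982
= 41.0402 tonnes

41.0402 tonnes


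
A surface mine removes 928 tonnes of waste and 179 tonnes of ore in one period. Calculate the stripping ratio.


5.1844

Stripping ratio = waste tonnage / ore tonnage
= 928 / 179
= 5.1844


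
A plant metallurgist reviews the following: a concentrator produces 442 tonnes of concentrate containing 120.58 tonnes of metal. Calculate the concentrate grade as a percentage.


27.2805%

Grade = (metal in concentrate / concentrate mass) * 100
= (120.58 / 442) * 100
= 0.2728054299 * 100
= 27.2805%
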